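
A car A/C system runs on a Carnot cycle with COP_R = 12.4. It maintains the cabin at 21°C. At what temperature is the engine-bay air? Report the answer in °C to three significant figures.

44.7 °C

COP_R = T_C/(T_H − T_C) gives T_H − T_C = T_C/COP.
With T_C = 294.15 K, T_H = 294.15 × (1 + 1/12.4) = 317.87 K.
Converting, 317.87 K = 44.72°C.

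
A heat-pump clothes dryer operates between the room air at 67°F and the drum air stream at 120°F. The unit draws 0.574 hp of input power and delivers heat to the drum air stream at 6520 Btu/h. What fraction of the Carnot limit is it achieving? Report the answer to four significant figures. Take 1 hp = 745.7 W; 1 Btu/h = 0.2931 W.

0.4082

Converting, Q̇_H = 6520 Btu/h = 2.563 hp, so COP_actual = Q̇_H/Ẇ = 2.563/0.5740 = 4.465.
In absolute terms T_C = 292.59 K and T_H = 322.04 K, so ΔT = 29.44 K.
COP_Carnot = T_H/ΔT = 322.04/29.44 = 10.94.
η_II = COP_actual/COP_Carnot = 4.465/10.94 = 0.4082.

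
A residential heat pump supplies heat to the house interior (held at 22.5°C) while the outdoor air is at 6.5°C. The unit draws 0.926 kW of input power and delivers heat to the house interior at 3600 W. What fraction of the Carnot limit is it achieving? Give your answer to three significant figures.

0.210

Converting, Q̇_H = 3600 W = 3.600 kW, so COP_actual = Q̇_H/Ẇ = 3.600/0.9260 = 3.888.
In absolute terms T_C = 279.65 K and T_H = 295.65 K, so ΔT = 16.00 K.
COP_Carnot = T_H/ΔT = 295.65/16.00 = 18.48.
η_II = COP_actual/COP_Carnot = 3.888/18.48 = 0.2104.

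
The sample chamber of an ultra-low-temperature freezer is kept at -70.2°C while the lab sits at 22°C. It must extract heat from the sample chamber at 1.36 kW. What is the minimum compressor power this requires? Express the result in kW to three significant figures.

In absolute terms T_C = 202.95 K and T_H = 295.15 K, so ΔT = 92.20 K.
COP_Carnot = T_C/ΔT = 202.95/92.20 = 2.201.
Ẇ_min = Q̇/COP_Carnot = 1.360/2.201 = 0.6178 kW.

0.618 kW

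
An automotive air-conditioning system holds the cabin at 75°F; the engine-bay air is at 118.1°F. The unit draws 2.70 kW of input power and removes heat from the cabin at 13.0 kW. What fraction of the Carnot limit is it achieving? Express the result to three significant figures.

COP_actual = Q̇_C/Ẇ = 13.00/2.700 = 4.815.
In absolute terms T_C = 297.04 K and T_H = 320.98 K, so ΔT = 23.94 K.
COP_Carnot = T_C/ΔT = 297.04/23.94 = 12.41.
η_II = COP_actual/COP_Carnot = 4.815/12.41 = 0.3881.

0.388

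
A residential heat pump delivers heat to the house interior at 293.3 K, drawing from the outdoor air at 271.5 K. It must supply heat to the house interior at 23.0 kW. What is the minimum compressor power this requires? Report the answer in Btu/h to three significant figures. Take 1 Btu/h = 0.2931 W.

The reservoir spacing is ΔT = 293.3 − 271.5 = 21.80 K.
COP_Carnot = T_H/ΔT = 293.30/21.80 = 13.45.
Ẇ_min = Q̇/COP_Carnot = 23.00/13.45 = 1.710 kW = 5833 Btu/h.

5830 Btu/h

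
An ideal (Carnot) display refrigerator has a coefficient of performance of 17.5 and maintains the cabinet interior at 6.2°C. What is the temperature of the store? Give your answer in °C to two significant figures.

22 °C

COP_R = T_C/(T_H − T_C) gives T_H − T_C = T_C/COP.
With T_C = 279.35 K, T_H = 279.35 × (1 + 1/17.5) = 295.31 K.
Converting, 295.31 K = 22.16°C.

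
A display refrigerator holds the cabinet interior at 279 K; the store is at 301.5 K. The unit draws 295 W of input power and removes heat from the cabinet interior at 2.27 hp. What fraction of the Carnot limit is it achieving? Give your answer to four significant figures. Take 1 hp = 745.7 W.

0.4627

Converting, Q̇_C = 2.270 hp = 1693 W, so COP_actual = Q̇_C/Ẇ = 1693/295.0 = 5.738.
The reservoir spacing is ΔT = 301.5 − 279 = 22.50 K.
COP_Carnot = T_C/ΔT = 279.00/22.50 = 12.40.
η_II = COP_actual/COP_Carnot = 5.738/12.40 = 0.4627.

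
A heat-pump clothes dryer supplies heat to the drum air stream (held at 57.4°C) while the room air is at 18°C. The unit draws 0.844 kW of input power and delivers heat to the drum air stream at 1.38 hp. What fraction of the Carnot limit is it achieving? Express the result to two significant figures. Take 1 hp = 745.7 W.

Converting, Q̇_H = 1.380 hp = 1.029 kW, so COP_actual = Q̇_H/Ẇ = 1.029/0.8440 = 1.219.
In absolute terms T_C = 291.15 K and T_H = 330.55 K, so ΔT = 39.40 K.
COP_Carnot = T_H/ΔT = 330.55/39.40 = 8.390.
η_II = COP_actual/COP_Carnot = 1.219/8.390 = 0.1453.

0.15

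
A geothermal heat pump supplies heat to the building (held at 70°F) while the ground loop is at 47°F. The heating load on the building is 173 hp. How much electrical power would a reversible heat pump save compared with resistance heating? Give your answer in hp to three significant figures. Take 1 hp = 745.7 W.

In absolute terms T_C = 281.48 K and T_H = 294.26 K, so ΔT = 12.78 K.
COP_Carnot = T_H/ΔT = 294.26/12.78 = 23.03.
Resistance heating needs Ẇ_res = Q̇_H = 173.0 hp; the reversible heat pump needs only Ẇ_hp = Q̇_H/COP = 7.512 hp.
Saving = 173.0 − 7.512 = 165.5 hp.

165 hp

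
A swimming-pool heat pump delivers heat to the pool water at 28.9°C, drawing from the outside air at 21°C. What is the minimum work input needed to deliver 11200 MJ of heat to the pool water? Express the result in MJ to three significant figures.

293 MJ

In absolute terms T_C = 294.15 K and T_H = 302.05 K, so ΔT = 7.900 K.
The reversible limit is COP_HP = T_H/ΔT = 38.23, so W_min = Q_H/COP = Q_H·ΔT/T_H.
W_min = 11200 × 7.900/302.05 = 292.9 MJ.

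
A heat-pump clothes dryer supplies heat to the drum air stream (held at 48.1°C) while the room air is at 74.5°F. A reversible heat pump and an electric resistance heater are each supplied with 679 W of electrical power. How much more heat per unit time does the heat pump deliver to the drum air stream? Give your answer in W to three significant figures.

In absolute terms T_C = 296.76 K and T_H = 321.25 K, so ΔT = 24.49 K.
COP_Carnot = T_H/ΔT = 321.25/24.49 = 13.12.
The heat pump delivers Q̇_H = COP × Ẇ = 8907 W; the resistance heater delivers Ẇ = 679.0 W.
Extra = (COP − 1)·Ẇ = 8228 W.

8230 W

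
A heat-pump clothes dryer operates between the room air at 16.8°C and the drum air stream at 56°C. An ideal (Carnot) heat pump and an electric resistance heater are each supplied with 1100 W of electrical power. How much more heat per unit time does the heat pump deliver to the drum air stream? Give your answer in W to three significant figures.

In absolute terms T_C = 289.95 K and T_H = 329.15 K, so ΔT = 39.20 K.
COP_Carnot = T_H/ΔT = 329.15/39.20 = 8.397.
The heat pump delivers Q̇_H = COP × Ẇ = 9236 W; the resistance heater delivers Ẇ = 1100 W.
Extra = (COP − 1)·Ẇ = 8136 W.

8140 W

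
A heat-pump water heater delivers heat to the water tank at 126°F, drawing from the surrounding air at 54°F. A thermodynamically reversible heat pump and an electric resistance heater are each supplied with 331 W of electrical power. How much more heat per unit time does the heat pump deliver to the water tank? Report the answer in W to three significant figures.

2360 W

In absolute terms T_C = 285.37 K and T_H = 325.37 K, so ΔT = 40.00 K.
COP_Carnot = T_H/ΔT = 325.37/40.00 = 8.134.
The heat pump delivers Q̇_H = COP × Ẇ = 2692 W; the resistance heater delivers Ẇ = 331.0 W.
Extra = (COP − 1)·Ẇ = 2361 W.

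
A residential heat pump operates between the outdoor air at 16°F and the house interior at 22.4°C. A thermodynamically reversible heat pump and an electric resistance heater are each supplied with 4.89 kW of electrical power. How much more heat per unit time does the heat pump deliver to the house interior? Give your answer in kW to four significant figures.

41.30 kW

In absolute terms T_C = 264.26 K and T_H = 295.55 K, so ΔT = 31.29 K.
COP_Carnot = T_H/ΔT = 295.55/31.29 = 9.446.
The heat pump delivers Q̇_H = COP × Ẇ = 46.19 kW; the resistance heater delivers Ẇ = 4.890 kW.
Extra = (COP − 1)·Ẇ = 41.30 kW.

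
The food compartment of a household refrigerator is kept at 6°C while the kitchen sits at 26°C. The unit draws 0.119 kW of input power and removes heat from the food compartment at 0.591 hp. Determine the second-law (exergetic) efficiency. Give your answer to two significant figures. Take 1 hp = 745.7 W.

Converting, Q̇_C = 0.5910 hp = 0.4407 kW, so COP_actual = Q̇_C/Ẇ = 0.4407/0.1190 = 3.703.
In absolute terms T_C = 279.15 K and T_H = 299.15 K, so ΔT = 20.00 K.
COP_Carnot = T_C/ΔT = 279.15/20.00 = 13.96.
η_II = COP_actual/COP_Carnot = 3.703/13.96 = 0.2653.

0.27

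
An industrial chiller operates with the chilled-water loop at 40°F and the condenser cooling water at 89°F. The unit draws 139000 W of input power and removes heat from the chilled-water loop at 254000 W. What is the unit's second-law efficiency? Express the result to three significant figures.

COP_actual = Q̇_C/Ẇ = 254000/139000 = 1.827.
In absolute terms T_C = 277.59 K and T_H = 304.82 K, so ΔT = 27.22 K.
COP_Carnot = T_C/ΔT = 277.59/27.22 = 10.20.
η_II = COP_actual/COP_Carnot = 1.827/10.20 = 0.1792.

0.179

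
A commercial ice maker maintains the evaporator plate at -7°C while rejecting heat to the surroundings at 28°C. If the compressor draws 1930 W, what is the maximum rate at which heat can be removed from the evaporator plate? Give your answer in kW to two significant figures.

In absolute terms T_C = 266.15 K and T_H = 301.15 K, so ΔT = 35.00 K.
COP_Carnot = T_C/ΔT = 266.15/35.00 = 7.604.
Q̇_max = COP_Carnot × Ẇ = 7.604 × 1930 W = 14680 W = 14.68 kW.

15 kW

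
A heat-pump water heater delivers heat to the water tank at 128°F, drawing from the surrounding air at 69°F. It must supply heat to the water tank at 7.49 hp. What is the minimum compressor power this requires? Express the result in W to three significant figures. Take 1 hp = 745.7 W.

561 W

In absolute terms T_C = 293.71 K and T_H = 326.48 K, so ΔT = 32.78 K.
COP_Carnot = T_H/ΔT = 326.48/32.78 = 9.961.
Ẇ_min = Q̇/COP_Carnot = 7.490/9.961 = 0.7520 hp = 560.7 W.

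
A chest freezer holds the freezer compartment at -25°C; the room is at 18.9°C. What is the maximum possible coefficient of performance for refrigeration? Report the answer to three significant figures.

5.65

In absolute terms T_C = 248.15 K and T_H = 292.05 K, so ΔT = 43.90 K.
For a reversible cycle, COP_Carnot = T_C/ΔT = 248.15/43.90 = 5.653.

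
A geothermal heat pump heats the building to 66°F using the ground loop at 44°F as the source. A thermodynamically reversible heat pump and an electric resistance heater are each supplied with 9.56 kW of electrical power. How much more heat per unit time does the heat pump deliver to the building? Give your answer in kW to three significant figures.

219 kW

In absolute terms T_C = 279.82 K and T_H = 292.04 K, so ΔT = 12.22 K.
COP_Carnot = T_H/ΔT = 292.04/12.22 = 23.89.
The heat pump delivers Q̇_H = COP × Ẇ = 228.4 kW; the resistance heater delivers Ẇ = 9.560 kW.
Extra = (COP − 1)·Ẇ = 218.9 kW.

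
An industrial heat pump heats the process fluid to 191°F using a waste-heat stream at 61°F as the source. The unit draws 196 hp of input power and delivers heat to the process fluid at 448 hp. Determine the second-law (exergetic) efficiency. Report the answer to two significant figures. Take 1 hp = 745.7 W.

0.46

COP_actual = Q̇_H/Ẇ = 448.0/196.0 = 2.286.
In absolute terms T_C = 289.26 K and T_H = 361.48 K, so ΔT = 72.22 K.
COP_Carnot = T_H/ΔT = 361.48/72.22 = 5.005.
η_II = COP_actual/COP_Carnot = 2.286/5.005 = 0.4567.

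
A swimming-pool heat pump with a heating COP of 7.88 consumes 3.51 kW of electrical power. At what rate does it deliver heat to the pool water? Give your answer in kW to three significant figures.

27.7 kW

Q̇_H = COP_HP × Ẇ = 7.88 × 3.510 = 27.66 kW.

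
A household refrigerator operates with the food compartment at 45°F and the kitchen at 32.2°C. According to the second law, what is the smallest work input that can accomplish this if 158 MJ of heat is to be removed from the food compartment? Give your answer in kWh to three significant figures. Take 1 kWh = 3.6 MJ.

In absolute terms T_C = 280.37 K and T_H = 305.35 K, so ΔT = 24.98 K.
The reversible limit is COP_R = T_C/ΔT = 11.22, so W_min = Q_C/COP = Q_C·ΔT/T_C.
W_min = 158.0 × 24.98/280.37 = 14.08 MJ = 3.910 kWh.

3.91 kWh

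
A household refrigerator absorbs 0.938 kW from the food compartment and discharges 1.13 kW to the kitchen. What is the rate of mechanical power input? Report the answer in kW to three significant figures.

0.192 kW

For a cyclic device the first law requires Q̇_H = Q̇_C + Ẇ.
Ẇ = Q̇_H − Q̇_C = 0.1920 kW.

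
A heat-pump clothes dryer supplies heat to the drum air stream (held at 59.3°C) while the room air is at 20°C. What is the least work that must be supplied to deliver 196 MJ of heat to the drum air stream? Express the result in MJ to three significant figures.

In absolute terms T_C = 293.15 K and T_H = 332.45 K, so ΔT = 39.30 K.
The reversible limit is COP_HP = T_H/ΔT = 8.459, so W_min = Q_H/COP = Q_H·ΔT/T_H.
W_min = 196.0 × 39.30/332.45 = 23.17 MJ.

23.2 MJ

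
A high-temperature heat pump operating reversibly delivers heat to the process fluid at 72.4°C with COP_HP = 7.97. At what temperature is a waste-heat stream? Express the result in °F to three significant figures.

COP_HP = T_H/(T_H − T_C) gives T_H − T_C = T_H/COP.
With T_H = 345.55 K, T_C = 345.55 × (1 − 1/7.97) = 302.19 K.
Converting, 302.19 K = 84.28°F.

84.3 °F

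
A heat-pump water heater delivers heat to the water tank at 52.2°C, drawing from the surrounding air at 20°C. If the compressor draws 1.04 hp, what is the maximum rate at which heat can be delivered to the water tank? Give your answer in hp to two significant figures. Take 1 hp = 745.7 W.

In absolute terms T_C = 293.15 K and T_H = 325.35 K, so ΔT = 32.20 K.
COP_Carnot = T_H/ΔT = 325.35/32.20 = 10.10.
Q̇_max = COP_Carnot × Ẇ = 10.10 × 1.040 hp = 10.51 hp.

11 hp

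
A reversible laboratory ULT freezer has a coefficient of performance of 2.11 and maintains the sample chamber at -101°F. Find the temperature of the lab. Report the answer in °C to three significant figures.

COP_R = T_C/(T_H − T_C) gives T_H − T_C = T_C/COP.
With T_C = 199.26 K, T_H = 199.26 × (1 + 1/2.11) = 293.70 K.
Converting, 293.70 K = 20.55°C.

20.5 °C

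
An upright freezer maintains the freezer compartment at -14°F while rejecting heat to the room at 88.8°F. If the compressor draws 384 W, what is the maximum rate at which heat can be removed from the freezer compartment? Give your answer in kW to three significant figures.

In absolute terms T_C = 247.59 K and T_H = 304.71 K, so ΔT = 57.11 K.
COP_Carnot = T_C/ΔT = 247.59/57.11 = 4.335.
Q̇_max = COP_Carnot × Ẇ = 4.335 × 384.0 W = 1665 W = 1.665 kW.

1.66 kW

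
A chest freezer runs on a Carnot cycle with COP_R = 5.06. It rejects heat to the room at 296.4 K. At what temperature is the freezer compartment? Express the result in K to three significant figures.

247 K

For a Carnot refrigerator COP_R = T_C/(T_H − T_C), so T_C = COP·T_H/(1 + COP).
With T_H = 296.40 K, T_C = 5.06 × 296.40/6.060 = 247.49 K.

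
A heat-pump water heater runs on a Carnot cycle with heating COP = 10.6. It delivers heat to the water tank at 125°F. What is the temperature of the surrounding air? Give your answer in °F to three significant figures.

COP_HP = T_H/(T_H − T_C) gives T_H − T_C = T_H/COP.
With T_H = 324.82 K, T_C = 324.82 × (1 − 1/10.6) = 294.17 K.
Converting, 294.17 K = 69.84°F.

69.8 °F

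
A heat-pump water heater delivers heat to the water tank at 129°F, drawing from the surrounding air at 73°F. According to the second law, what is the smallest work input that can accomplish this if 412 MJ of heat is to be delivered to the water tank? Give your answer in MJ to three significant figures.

In absolute terms T_C = 295.93 K and T_H = 327.04 K, so ΔT = 31.11 K.
The reversible limit is COP_HP = T_H/ΔT = 10.51, so W_min = Q_H/COP = Q_H·ΔT/T_H.
W_min = 412.0 × 31.11/327.04 = 39.19 MJ.

39.2 MJ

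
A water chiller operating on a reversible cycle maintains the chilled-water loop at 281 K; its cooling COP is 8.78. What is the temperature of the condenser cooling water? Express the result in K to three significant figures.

313 K

COP_R = T_C/(T_H − T_C) gives T_H − T_C = T_C/COP.
With T_C = 281.00 K, T_H = 281.00 × (1 + 1/8.78) = 313.00 K.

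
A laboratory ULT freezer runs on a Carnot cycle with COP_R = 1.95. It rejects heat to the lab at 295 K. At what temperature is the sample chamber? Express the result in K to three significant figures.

For a Carnot refrigerator COP_R = T_C/(T_H − T_C), so T_C = COP·T_H/(1 + COP).
With T_H = 295.00 K, T_C = 1.95 × 295.00/2.950 = 195.00 K.

195 K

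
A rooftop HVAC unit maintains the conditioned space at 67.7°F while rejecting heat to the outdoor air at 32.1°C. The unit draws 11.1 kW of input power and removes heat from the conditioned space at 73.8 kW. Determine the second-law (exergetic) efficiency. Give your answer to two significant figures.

0.28

COP_actual = Q̇_C/Ẇ = 73.80/11.10 = 6.649.
In absolute terms T_C = 292.98 K and T_H = 305.25 K, so ΔT = 12.27 K.
COP_Carnot = T_C/ΔT = 292.98/12.27 = 23.88.
η_II = COP_actual/COP_Carnot = 6.649/23.88 = 0.2784.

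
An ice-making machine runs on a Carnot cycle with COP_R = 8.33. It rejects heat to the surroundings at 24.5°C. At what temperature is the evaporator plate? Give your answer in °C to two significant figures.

-7.4 °C

For a Carnot refrigerator COP_R = T_C/(T_H − T_C), so T_C = COP·T_H/(1 + COP).
With T_H = 297.65 K, T_C = 8.33 × 297.65/9.330 = 265.75 K.
Converting, 265.75 K = -7.40°C.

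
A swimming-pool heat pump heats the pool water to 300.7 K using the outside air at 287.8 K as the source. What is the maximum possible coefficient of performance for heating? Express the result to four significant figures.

23.31

The reservoir spacing is ΔT = 300.7 − 287.8 = 12.90 K.
For a reversible cycle, COP_Carnot = T_H/ΔT = 300.70/12.90 = 23.31.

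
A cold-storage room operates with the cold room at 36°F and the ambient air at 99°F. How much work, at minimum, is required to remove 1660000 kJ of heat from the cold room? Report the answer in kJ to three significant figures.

211000 kJ

In absolute terms T_C = 275.37 K and T_H = 310.37 K, so ΔT = 35.00 K.
The reversible limit is COP_R = T_C/ΔT = 7.868, so W_min = Q_C/COP = Q_C·ΔT/T_C.
W_min = 1660000 × 35.00/275.37 = 211000 kJ.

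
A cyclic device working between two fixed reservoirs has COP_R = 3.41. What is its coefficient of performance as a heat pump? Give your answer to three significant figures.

4.41

The first law on one cycle gives Q_H = Q_C + W, so Q_H/W = Q_C/W + 1.
COP_HP = COP_R + 1 = 3.41 + 1 = 4.41.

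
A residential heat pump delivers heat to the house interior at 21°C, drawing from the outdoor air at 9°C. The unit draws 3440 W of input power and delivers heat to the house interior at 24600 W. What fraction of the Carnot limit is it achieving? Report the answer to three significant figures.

0.292

COP_actual = Q̇_H/Ẇ = 24600/3440 = 7.151.
In absolute terms T_C = 282.15 K and T_H = 294.15 K, so ΔT = 12.00 K.
COP_Carnot = T_H/ΔT = 294.15/12.00 = 24.51.
η_II = COP_actual/COP_Carnot = 7.151/24.51 = 0.2917.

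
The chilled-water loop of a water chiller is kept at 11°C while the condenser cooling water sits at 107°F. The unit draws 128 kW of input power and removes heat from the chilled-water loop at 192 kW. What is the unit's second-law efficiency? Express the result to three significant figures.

COP_actual = Q̇_C/Ẇ = 192.0/128.0 = 1.500.
In absolute terms T_C = 284.15 K and T_H = 314.82 K, so ΔT = 30.67 K.
COP_Carnot = T_C/ΔT = 284.15/30.67 = 9.266.
η_II = COP_actual/COP_Carnot = 1.500/9.266 = 0.1619.

0.162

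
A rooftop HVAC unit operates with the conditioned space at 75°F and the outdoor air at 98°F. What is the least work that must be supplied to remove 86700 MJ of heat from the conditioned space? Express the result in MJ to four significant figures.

In absolute terms T_C = 297.04 K and T_H = 309.82 K, so ΔT = 12.78 K.
The reversible limit is COP_R = T_C/ΔT = 23.25, so W_min = Q_C/COP = Q_C·ΔT/T_C.
W_min = 86700 × 12.78/297.04 = 3730 MJ.

3730 MJ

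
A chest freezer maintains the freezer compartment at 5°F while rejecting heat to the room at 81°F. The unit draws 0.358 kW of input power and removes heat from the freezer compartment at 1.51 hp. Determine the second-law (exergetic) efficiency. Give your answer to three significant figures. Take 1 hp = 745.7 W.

Converting, Q̇_C = 1.510 hp = 1.126 kW, so COP_actual = Q̇_C/Ẇ = 1.126/0.3580 = 3.145.
In absolute terms T_C = 258.15 K and T_H = 300.37 K, so ΔT = 42.22 K.
COP_Carnot = T_C/ΔT = 258.15/42.22 = 6.114.
η_II = COP_actual/COP_Carnot = 3.145/6.114 = 0.5144.

0.514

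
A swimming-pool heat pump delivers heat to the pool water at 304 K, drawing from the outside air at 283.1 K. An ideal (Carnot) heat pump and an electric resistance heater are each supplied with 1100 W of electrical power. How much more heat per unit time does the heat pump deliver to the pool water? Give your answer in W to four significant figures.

The reservoir spacing is ΔT = 304 − 283.1 = 20.90 K.
COP_Carnot = T_H/ΔT = 304.00/20.90 = 14.55.
The heat pump delivers Q̇_H = COP × Ẇ = 16000 W; the resistance heater delivers Ẇ = 1100 W.
Extra = (COP − 1)·Ẇ = 14900 W.

14900 W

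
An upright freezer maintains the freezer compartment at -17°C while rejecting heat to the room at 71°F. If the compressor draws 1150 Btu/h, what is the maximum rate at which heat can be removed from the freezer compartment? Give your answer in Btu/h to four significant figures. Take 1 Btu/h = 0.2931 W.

7618 Btu/h

In absolute terms T_C = 256.15 K and T_H = 294.82 K, so ΔT = 38.67 K.
COP_Carnot = T_C/ΔT = 256.15/38.67 = 6.625.
Q̇_max = COP_Carnot × Ẇ = 6.625 × 1150 Btu/h = 7618 Btu/h.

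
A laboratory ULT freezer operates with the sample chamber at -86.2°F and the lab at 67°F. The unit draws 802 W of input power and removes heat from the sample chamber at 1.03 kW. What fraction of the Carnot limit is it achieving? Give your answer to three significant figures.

Converting, Q̇_C = 1.030 kW = 1030 W, so COP_actual = Q̇_C/Ẇ = 1030/802.0 = 1.284.
In absolute terms T_C = 207.48 K and T_H = 292.59 K, so ΔT = 85.11 K.
COP_Carnot = T_C/ΔT = 207.48/85.11 = 2.438.
η_II = COP_actual/COP_Carnot = 1.284/2.438 = 0.5268.

0.527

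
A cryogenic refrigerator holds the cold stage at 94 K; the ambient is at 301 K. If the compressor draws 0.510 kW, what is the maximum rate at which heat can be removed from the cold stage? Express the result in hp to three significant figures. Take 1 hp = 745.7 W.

0.311 hp

The reservoir spacing is ΔT = 301 − 94 = 207.0 K.
COP_Carnot = T_C/ΔT = 94.00/207.0 = 0.4541.
Q̇_max = COP_Carnot × Ẇ = 0.4541 × 0.5100 kW = 0.2316 kW = 0.3106 hp.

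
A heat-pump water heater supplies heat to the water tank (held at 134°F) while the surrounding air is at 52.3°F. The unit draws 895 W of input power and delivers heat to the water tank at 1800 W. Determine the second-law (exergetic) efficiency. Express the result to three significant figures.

0.277

COP_actual = Q̇_H/Ẇ = 1800/895.0 = 2.011.
In absolute terms T_C = 284.43 K and T_H = 329.82 K, so ΔT = 45.39 K.
COP_Carnot = T_H/ΔT = 329.82/45.39 = 7.266.
η_II = COP_actual/COP_Carnot = 2.011/7.266 = 0.2768.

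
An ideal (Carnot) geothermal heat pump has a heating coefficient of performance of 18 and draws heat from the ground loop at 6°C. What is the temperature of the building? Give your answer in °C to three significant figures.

22.4 °C

COP_HP = T_H/(T_H − T_C) rearranges to T_H = COP·T_C/(COP − 1).
With T_C = 279.15 K, T_H = 18 × 279.15/17.00 = 295.57 K.
Converting, 295.57 K = 22.42°C.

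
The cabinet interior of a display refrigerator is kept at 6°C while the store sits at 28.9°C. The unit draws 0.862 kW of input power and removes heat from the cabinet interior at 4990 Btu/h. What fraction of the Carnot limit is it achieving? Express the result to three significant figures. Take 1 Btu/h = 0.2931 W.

0.139

Converting, Q̇_C = 4990 Btu/h = 1.463 kW, so COP_actual = Q̇_C/Ẇ = 1.463/0.8620 = 1.697.
In absolute terms T_C = 279.15 K and T_H = 302.05 K, so ΔT = 22.90 K.
COP_Carnot = T_C/ΔT = 279.15/22.90 = 12.19.
η_II = COP_actual/COP_Carnot = 1.697/12.19 = 0.1392.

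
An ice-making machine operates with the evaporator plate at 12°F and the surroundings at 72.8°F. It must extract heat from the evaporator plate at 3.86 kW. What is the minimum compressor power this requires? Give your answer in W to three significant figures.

In absolute terms T_C = 262.04 K and T_H = 295.82 K, so ΔT = 33.78 K.
COP_Carnot = T_C/ΔT = 262.04/33.78 = 7.758.
Ẇ_min = Q̇/COP_Carnot = 3.860/7.758 = 0.4976 kW = 497.6 W.

498 W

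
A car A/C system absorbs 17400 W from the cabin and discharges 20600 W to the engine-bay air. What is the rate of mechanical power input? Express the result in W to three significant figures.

3200 W

For a cyclic device the first law requires Q̇_H = Q̇_C + Ẇ.
Ẇ = Q̇_H − Q̇_C = 3200 W.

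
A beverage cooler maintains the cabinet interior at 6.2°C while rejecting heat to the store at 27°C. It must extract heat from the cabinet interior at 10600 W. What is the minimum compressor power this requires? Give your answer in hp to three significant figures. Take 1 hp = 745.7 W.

In absolute terms T_C = 279.35 K and T_H = 300.15 K, so ΔT = 20.80 K.
COP_Carnot = T_C/ΔT = 279.35/20.80 = 13.43.
Ẇ_min = Q̇/COP_Carnot = 10600/13.43 = 789.3 W = 1.058 hp.

1.06 hp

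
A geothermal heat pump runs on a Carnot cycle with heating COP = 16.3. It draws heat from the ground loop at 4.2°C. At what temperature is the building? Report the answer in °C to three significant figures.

COP_HP = T_H/(T_H − T_C) rearranges to T_H = COP·T_C/(COP − 1).
With T_C = 277.35 K, T_H = 16.3 × 277.35/15.30 = 295.48 K.
Converting, 295.48 K = 22.33°C.

22.3 °C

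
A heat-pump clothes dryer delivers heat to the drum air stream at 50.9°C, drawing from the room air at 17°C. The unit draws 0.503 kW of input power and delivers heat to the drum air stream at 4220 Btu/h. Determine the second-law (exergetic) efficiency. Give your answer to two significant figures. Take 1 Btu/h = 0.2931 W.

0.26

Converting, Q̇_H = 4220 Btu/h = 1.237 kW, so COP_actual = Q̇_H/Ẇ = 1.237/0.5030 = 2.459.
In absolute terms T_C = 290.15 K and T_H = 324.05 K, so ΔT = 33.90 K.
COP_Carnot = T_H/ΔT = 324.05/33.90 = 9.559.
η_II = COP_actual/COP_Carnot = 2.459/9.559 = 0.2572.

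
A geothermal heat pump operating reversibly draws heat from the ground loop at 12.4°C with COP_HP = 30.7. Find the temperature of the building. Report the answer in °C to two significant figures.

22 °C

COP_HP = T_H/(T_H − T_C) rearranges to T_H = COP·T_C/(COP − 1).
With T_C = 285.55 K, T_H = 30.7 × 285.55/29.70 = 295.16 K.
Converting, 295.16 K = 22.01°C.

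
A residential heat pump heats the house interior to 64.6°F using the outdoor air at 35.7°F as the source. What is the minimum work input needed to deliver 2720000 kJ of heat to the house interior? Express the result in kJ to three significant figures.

150000 kJ

In absolute terms T_C = 275.21 K and T_H = 291.26 K, so ΔT = 16.06 K.
The reversible limit is COP_HP = T_H/ΔT = 18.14, so W_min = Q_H/COP = Q_H·ΔT/T_H.
W_min = 2720000 × 16.06/291.26 = 149900 kJ.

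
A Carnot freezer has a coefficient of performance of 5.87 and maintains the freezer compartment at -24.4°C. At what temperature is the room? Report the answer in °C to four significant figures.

COP_R = T_C/(T_H − T_C) gives T_H − T_C = T_C/COP.
With T_C = 248.75 K, T_H = 248.75 × (1 + 1/5.87) = 291.13 K.
Converting, 291.13 K = 17.98°C.

17.98 °C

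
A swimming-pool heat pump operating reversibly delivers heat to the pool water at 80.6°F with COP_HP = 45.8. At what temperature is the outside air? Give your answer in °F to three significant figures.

COP_HP = T_H/(T_H − T_C) gives T_H − T_C = T_H/COP.
With T_H = 300.15 K, T_C = 300.15 × (1 − 1/45.8) = 293.60 K.
Converting, 293.60 K = 68.80°F.

68.8 °F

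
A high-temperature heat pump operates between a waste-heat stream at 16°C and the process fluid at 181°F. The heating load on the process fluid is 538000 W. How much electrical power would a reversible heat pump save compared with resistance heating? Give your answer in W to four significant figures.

437100 W

In absolute terms T_C = 289.15 K and T_H = 355.93 K, so ΔT = 66.78 K.
COP_Carnot = T_H/ΔT = 355.93/66.78 = 5.330.
Resistance heating needs Ẇ_res = Q̇_H = 538000 W; the reversible heat pump needs only Ẇ_hp = Q̇_H/COP = 100900 W.
Saving = 538000 − 100900 = 437100 W.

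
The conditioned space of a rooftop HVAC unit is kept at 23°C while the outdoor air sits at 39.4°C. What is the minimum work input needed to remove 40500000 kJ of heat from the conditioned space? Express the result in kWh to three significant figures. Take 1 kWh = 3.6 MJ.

623 kWh

In absolute terms T_C = 296.15 K and T_H = 312.55 K, so ΔT = 16.40 K.
The reversible limit is COP_R = T_C/ΔT = 18.06, so W_min = Q_C/COP = Q_C·ΔT/T_C.
W_min = 40500000 × 16.40/296.15 = 2243000 kJ = 623.0 kWh.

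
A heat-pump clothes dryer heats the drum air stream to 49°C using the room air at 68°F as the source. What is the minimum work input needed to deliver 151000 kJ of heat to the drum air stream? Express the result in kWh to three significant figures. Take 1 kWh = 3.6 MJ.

3.78 kWh

In absolute terms T_C = 293.15 K and T_H = 322.15 K, so ΔT = 29.00 K.
The reversible limit is COP_HP = T_H/ΔT = 11.11, so W_min = Q_H/COP = Q_H·ΔT/T_H.
W_min = 151000 × 29.00/322.15 = 13590 kJ = 3.776 kWh.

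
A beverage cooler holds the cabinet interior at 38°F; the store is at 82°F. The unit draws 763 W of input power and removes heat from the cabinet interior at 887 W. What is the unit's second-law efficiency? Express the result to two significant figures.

0.10

COP_actual = Q̇_C/Ẇ = 887.0/763.0 = 1.163.
In absolute terms T_C = 276.48 K and T_H = 300.93 K, so ΔT = 24.44 K.
COP_Carnot = T_C/ΔT = 276.48/24.44 = 11.31.
η_II = COP_actual/COP_Carnot = 1.163/11.31 = 0.1028.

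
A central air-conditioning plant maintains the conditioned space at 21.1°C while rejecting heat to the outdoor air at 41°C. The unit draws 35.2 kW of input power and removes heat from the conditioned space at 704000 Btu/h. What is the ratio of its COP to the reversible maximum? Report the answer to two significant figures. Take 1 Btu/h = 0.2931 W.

0.40

Converting, Q̇_C = 704000 Btu/h = 206.3 kW, so COP_actual = Q̇_C/Ẇ = 206.3/35.20 = 5.862.
In absolute terms T_C = 294.25 K and T_H = 314.15 K, so ΔT = 19.90 K.
COP_Carnot = T_C/ΔT = 294.25/19.90 = 14.79.
η_II = COP_actual/COP_Carnot = 5.862/14.79 = 0.3964.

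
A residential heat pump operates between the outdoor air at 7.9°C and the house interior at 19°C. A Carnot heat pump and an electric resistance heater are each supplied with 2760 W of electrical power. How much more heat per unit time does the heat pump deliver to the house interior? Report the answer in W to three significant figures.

69900 W

In absolute terms T_C = 281.05 K and T_H = 292.15 K, so ΔT = 11.10 K.
COP_Carnot = T_H/ΔT = 292.15/11.10 = 26.32.
The heat pump delivers Q̇_H = COP × Ẇ = 72640 W; the resistance heater delivers Ẇ = 2760 W.
Extra = (COP − 1)·Ẇ = 69880 W.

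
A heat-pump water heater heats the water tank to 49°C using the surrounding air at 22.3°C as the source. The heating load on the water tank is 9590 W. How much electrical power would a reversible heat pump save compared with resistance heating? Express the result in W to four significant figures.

8795 W

In absolute terms T_C = 295.45 K and T_H = 322.15 K, so ΔT = 26.70 K.
COP_Carnot = T_H/ΔT = 322.15/26.70 = 12.07.
Resistance heating needs Ẇ_res = Q̇_H = 9590 W; the reversible heat pump needs only Ẇ_hp = Q̇_H/COP = 794.8 W.
Saving = 9590 − 794.8 = 8795 W.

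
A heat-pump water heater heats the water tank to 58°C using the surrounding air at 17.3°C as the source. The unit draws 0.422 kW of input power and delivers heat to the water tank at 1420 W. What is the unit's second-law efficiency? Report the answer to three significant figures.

Converting, Q̇_H = 1420 W = 1.420 kW, so COP_actual = Q̇_H/Ẇ = 1.420/0.4220 = 3.365.
In absolute terms T_C = 290.45 K and T_H = 331.15 K, so ΔT = 40.70 K.
COP_Carnot = T_H/ΔT = 331.15/40.70 = 8.136.
η_II = COP_actual/COP_Carnot = 3.365/8.136 = 0.4136.

0.414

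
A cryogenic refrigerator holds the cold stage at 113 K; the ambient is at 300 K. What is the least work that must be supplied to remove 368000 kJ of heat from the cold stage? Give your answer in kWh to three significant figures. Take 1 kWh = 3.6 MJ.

The reservoir spacing is ΔT = 300 − 113 = 187.0 K.
The reversible limit is COP_R = T_C/ΔT = 0.6043, so W_min = Q_C/COP = Q_C·ΔT/T_C.
W_min = 368000 × 187.0/113.00 = 609000 kJ = 169.2 kWh.

169 kWh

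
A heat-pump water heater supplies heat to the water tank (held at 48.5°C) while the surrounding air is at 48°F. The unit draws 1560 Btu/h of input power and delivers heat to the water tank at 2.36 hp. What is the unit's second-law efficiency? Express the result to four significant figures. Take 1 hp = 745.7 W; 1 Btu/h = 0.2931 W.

0.4740

Converting, Q̇_H = 2.360 hp = 6004 Btu/h, so COP_actual = Q̇_H/Ẇ = 6004/1560 = 3.849.
In absolute terms T_C = 282.04 K and T_H = 321.65 K, so ΔT = 39.61 K.
COP_Carnot = T_H/ΔT = 321.65/39.61 = 8.120.
η_II = COP_actual/COP_Carnot = 3.849/8.120 = 0.4740.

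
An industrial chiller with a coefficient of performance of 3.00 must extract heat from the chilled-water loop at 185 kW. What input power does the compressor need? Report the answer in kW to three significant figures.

Ẇ = Q̇_C/COP = 185.0/3.00 = 61.67 kW.

61.7 kW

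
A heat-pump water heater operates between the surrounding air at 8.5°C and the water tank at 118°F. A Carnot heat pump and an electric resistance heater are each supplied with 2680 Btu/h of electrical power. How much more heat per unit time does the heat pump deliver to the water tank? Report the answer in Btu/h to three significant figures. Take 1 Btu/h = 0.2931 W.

19200 Btu/h

In absolute terms T_C = 281.65 K and T_H = 320.93 K, so ΔT = 39.28 K.
COP_Carnot = T_H/ΔT = 320.93/39.28 = 8.171.
The heat pump delivers Q̇_H = COP × Ẇ = 21900 Btu/h; the resistance heater delivers Ẇ = 2680 Btu/h.
Extra = (COP − 1)·Ẇ = 19220 Btu/h.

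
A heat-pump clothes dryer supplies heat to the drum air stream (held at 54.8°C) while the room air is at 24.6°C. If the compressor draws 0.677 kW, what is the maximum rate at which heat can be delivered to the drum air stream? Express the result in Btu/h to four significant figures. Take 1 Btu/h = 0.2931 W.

25080 Btu/h

In absolute terms T_C = 297.75 K and T_H = 327.95 K, so ΔT = 30.20 K.
COP_Carnot = T_H/ΔT = 327.95/30.20 = 10.86.
Q̇_max = COP_Carnot × Ẇ = 10.86 × 0.6770 kW = 7.352 kW = 25080 Btu/h.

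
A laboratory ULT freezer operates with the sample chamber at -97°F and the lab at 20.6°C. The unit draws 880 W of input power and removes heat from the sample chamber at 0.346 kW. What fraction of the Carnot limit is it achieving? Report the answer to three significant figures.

Converting, Q̇_C = 0.3460 kW = 346.0 W, so COP_actual = Q̇_C/Ẇ = 346.0/880.0 = 0.3932.
In absolute terms T_C = 201.48 K and T_H = 293.75 K, so ΔT = 92.27 K.
COP_Carnot = T_C/ΔT = 201.48/92.27 = 2.184.
η_II = COP_actual/COP_Carnot = 0.3932/2.184 = 0.1801.

0.180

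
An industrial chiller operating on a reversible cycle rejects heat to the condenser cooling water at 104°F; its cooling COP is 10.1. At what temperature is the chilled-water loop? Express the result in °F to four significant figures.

53.22 °F

For a Carnot refrigerator COP_R = T_C/(T_H − T_C), so T_C = COP·T_H/(1 + COP).
With T_H = 313.15 K, T_C = 10.1 × 313.15/11.10 = 284.94 K.
Converting, 284.94 K = 53.22°F.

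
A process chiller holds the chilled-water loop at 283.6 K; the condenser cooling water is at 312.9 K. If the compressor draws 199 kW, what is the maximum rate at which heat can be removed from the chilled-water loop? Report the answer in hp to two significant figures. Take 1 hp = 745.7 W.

The reservoir spacing is ΔT = 312.9 − 283.6 = 29.30 K.
COP_Carnot = T_C/ΔT = 283.60/29.30 = 9.679.
Q̇_max = COP_Carnot × Ẇ = 9.679 × 199.0 kW = 1926 kW = 2583 hp.

2600 hp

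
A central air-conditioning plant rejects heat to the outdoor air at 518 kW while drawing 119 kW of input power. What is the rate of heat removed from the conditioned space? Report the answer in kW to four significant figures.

399.0 kW

For a cyclic device the first law requires Q̇_H = Q̇_C + Ẇ.
Q̇_C = Q̇_H − Ẇ = 399.0 kW.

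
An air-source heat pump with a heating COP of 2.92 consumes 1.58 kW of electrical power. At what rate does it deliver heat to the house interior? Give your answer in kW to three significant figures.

Q̇_H = COP_HP × Ẇ = 2.92 × 1.580 = 4.614 kW.

4.61 kW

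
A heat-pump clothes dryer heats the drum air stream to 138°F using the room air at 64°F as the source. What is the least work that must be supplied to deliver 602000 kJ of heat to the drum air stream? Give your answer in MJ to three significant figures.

In absolute terms T_C = 290.93 K and T_H = 332.04 K, so ΔT = 41.11 K.
The reversible limit is COP_HP = T_H/ΔT = 8.077, so W_min = Q_H/COP = Q_H·ΔT/T_H.
W_min = 602000 × 41.11/332.04 = 74540 kJ = 74.54 MJ.

74.5 MJ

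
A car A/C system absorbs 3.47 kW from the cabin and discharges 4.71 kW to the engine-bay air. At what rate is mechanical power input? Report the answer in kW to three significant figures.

1.24 kW

For a cyclic device the first law requires Q̇_H = Q̇_C + Ẇ.
Ẇ = Q̇_H − Q̇_C = 1.240 kW.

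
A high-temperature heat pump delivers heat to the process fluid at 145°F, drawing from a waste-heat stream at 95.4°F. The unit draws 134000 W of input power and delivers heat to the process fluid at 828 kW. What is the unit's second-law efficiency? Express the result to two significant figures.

Converting, Q̇_H = 828.0 kW = 828000 W, so COP_actual = Q̇_H/Ẇ = 828000/134000 = 6.179.
In absolute terms T_C = 308.37 K and T_H = 335.93 K, so ΔT = 27.56 K.
COP_Carnot = T_H/ΔT = 335.93/27.56 = 12.19.
η_II = COP_actual/COP_Carnot = 6.179/12.19 = 0.5069.

0.51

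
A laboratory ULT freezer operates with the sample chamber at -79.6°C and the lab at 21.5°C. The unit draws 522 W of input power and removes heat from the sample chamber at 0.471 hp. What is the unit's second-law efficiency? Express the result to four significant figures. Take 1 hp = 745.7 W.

Converting, Q̇_C = 0.4710 hp = 351.2 W, so COP_actual = Q̇_C/Ẇ = 351.2/522.0 = 0.6728.
In absolute terms T_C = 193.55 K and T_H = 294.65 K, so ΔT = 101.1 K.
COP_Carnot = T_C/ΔT = 193.55/101.1 = 1.914.
η_II = COP_actual/COP_Carnot = 0.6728/1.914 = 0.3515.

0.3515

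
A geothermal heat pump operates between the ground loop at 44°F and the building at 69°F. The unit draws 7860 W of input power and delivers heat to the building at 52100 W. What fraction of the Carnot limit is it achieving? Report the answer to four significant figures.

COP_actual = Q̇_H/Ẇ = 52100/7860 = 6.628.
In absolute terms T_C = 279.82 K and T_H = 293.71 K, so ΔT = 13.89 K.
COP_Carnot = T_H/ΔT = 293.71/13.89 = 21.15.
η_II = COP_actual/COP_Carnot = 6.628/21.15 = 0.3135.

0.3135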